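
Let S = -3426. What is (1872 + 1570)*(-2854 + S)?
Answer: -21615760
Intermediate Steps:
(1872 + 1570)*(-2854 + S) = (1872 + 1570)*(-2854 - 3426) = 3442*(-6280) = -21615760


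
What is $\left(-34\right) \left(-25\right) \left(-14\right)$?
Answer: $-11900$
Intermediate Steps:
$\left(-34\right) \left(-25\right) \left(-14\right) = 850 \left(-14\right) = -11900$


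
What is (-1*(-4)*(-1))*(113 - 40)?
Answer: -292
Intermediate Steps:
(-1*(-4)*(-1))*(113 - 40) = (4*(-1))*73 = -4*73 = -292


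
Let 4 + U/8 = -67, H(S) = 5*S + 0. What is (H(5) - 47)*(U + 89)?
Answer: 10538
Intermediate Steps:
H(S) = 5*S
U = -568 (U = -32 + 8*(-67) = -32 - 536 = -568)
(H(5) - 47)*(U + 89) = (5*5 - 47)*(-568 + 89) = (25 - 47)*(-479) = -22*(-479) = 10538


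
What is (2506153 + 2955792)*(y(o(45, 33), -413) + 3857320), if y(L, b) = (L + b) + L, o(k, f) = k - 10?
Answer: 21066596240265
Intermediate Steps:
o(k, f) = -10 + k
y(L, b) = b + 2*L
(2506153 + 2955792)*(y(o(45, 33), -413) + 3857320) = (2506153 + 2955792)*((-413 + 2*(-10 + 45)) + 3857320) = 5461945*((-413 + 2*35) + 3857320) = 5461945*((-413 + 70) + 3857320) = 5461945*(-343 + 3857320) = 5461945*3856977 = 21066596240265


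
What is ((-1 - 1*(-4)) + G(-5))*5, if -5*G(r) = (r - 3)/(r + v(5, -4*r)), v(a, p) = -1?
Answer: 41/3 ≈ 13.667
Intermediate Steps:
G(r) = -(-3 + r)/(5*(-1 + r)) (G(r) = -(r - 3)/(5*(r - 1)) = -(-3 + r)/(5*(-1 + r)))
((-1 - 1*(-4)) + G(-5))*5 = ((-1 - 1*(-4)) + (3 - 1*(-5))/(5*(-1 - 5)))*5 = ((-1 + 4) + (⅕)*(3 + 5)/(-6))*5 = (3 + (⅕)*(-⅙)*8)*5 = (3 - 4/15)*5 = (41/15)*5 = 41/3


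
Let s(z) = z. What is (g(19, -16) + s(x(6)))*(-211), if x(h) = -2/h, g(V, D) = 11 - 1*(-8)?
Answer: -11816/3 ≈ -3938.7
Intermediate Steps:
g(V, D) = 19 (g(V, D) = 11 + 8 = 19)
(g(19, -16) + s(x(6)))*(-211) = (19 - 2/6)*(-211) = (19 - 2*1/6)*(-211) = (19 - 1/3)*(-211) = (56/3)*(-211) = -11816/3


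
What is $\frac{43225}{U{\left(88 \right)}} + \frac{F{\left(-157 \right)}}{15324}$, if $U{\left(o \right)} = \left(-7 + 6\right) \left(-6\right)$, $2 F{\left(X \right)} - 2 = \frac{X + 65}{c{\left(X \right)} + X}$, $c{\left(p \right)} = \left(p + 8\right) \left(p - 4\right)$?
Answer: $\frac{1315486493293}{182600784} \approx 7204.2$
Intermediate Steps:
$c{\left(p \right)} = \left(-4 + p\right) \left(8 + p\right)$ ($c{\left(p \right)} = \left(8 + p\right) \left(-4 + p\right) = \left(-4 + p\right) \left(8 + p\right)$)
$F{\left(X \right)} = 1 + \frac{65 + X}{2 \left(-32 + X^{2} + 5 X\right)}$ ($F{\left(X \right)} = 1 + \frac{\left(X + 65\right) \frac{1}{\left(-32 + X^{2} + 4 X\right) + X}}{2} = 1 + \frac{\left(65 + X\right) \frac{1}{-32 + X^{2} + 5 X}}{2} = 1 + \frac{\frac{1}{-32 + X^{2} + 5 X} \left(65 + X\right)}{2} = 1 + \frac{65 + X}{2 \left(-32 + X^{2} + 5 X\right)}$)
$U{\left(o \right)} = 6$ ($U{\left(o \right)} = \left(-1\right) \left(-6\right) = 6$)
$\frac{43225}{U{\left(88 \right)}} + \frac{F{\left(-157 \right)}}{15324} = \frac{43225}{6} + \frac{\frac{1}{2} \frac{1}{-32 + \left(-157\right)^{2} + 5 \left(-157\right)} \left(1 + 2 \left(-157\right)^{2} + 11 \left(-157\right)\right)}{15324} = 43225 \cdot \frac{1}{6} + \frac{1 + 2 \cdot 24649 - 1727}{2 \left(-32 + 24649 - 785\right)} \frac{1}{15324} = \frac{43225}{6} + \frac{1 + 49298 - 1727}{2 \cdot 23832} \cdot \frac{1}{15324} = \frac{43225}{6} + \frac{1}{2} \cdot \frac{1}{23832} \cdot 47572 \cdot \frac{1}{15324} = \frac{43225}{6} + \frac{11893}{11916} \cdot \frac{1}{15324} = \frac{43225}{6} + \frac{11893}{182600784} = \frac{1315486493293}{182600784}$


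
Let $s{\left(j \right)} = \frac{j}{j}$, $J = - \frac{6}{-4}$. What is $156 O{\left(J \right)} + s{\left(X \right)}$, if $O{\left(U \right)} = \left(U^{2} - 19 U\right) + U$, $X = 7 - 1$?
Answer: $-3860$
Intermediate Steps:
$J = \frac{3}{2}$ ($J = \left(-6\right) \left(- \frac{1}{4}\right) = \frac{3}{2} \approx 1.5$)
$X = 6$ ($X = 7 - 1 = 6$)
$s{\left(j \right)} = 1$
$O{\left(U \right)} = U^{2} - 18 U$
$156 O{\left(J \right)} + s{\left(X \right)} = 156 \frac{3 \left(-18 + \frac{3}{2}\right)}{2} + 1 = 156 \cdot \frac{3}{2} \left(- \frac{33}{2}\right) + 1 = 156 \left(- \frac{99}{4}\right) + 1 = -3861 + 1 = -3860$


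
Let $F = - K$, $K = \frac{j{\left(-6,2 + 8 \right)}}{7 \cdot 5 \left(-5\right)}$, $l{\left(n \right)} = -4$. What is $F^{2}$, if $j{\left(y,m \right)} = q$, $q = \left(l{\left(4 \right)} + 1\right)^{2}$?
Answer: $\frac{81}{30625} \approx 0.0026449$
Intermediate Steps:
$q = 9$ ($q = \left(-4 + 1\right)^{2} = \left(-3\right)^{2} = 9$)
$j{\left(y,m \right)} = 9$
$K = - \frac{9}{175}$ ($K = \frac{9}{7 \cdot 5 \left(-5\right)} = \frac{9}{35 \left(-5\right)} = \frac{9}{-175} = 9 \left(- \frac{1}{175}\right) = - \frac{9}{175} \approx -0.051429$)
$F = \frac{9}{175}$ ($F = \left(-1\right) \left(- \frac{9}{175}\right) = \frac{9}{175} \approx 0.051429$)
$F^{2} = \left(\frac{9}{175}\right)^{2} = \frac{81}{30625}$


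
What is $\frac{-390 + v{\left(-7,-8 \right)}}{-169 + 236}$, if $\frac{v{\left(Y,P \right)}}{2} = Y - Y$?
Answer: $- \frac{390}{67} \approx -5.8209$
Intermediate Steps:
$v{\left(Y,P \right)} = 0$ ($v{\left(Y,P \right)} = 2 \left(Y - Y\right) = 2 \cdot 0 = 0$)
$\frac{-390 + v{\left(-7,-8 \right)}}{-169 + 236} = \frac{-390 + 0}{-169 + 236} = - \frac{390}{67}$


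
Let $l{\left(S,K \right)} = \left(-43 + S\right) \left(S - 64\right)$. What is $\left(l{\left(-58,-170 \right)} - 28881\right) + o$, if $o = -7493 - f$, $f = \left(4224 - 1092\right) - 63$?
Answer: $-27121$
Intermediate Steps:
$f = 3069$ ($f = 3132 - 63 = 3069$)
$o = -10562$ ($o = -7493 - 3069 = -10562$)
$l{\left(S,K \right)} = \left(-64 + S\right) \left(-43 + S\right)$ ($l{\left(S,K \right)} = \left(-43 + S\right) \left(-64 + S\right) = \left(-64 + S\right) \left(-43 + S\right)$)
$\left(l{\left(-58,-170 \right)} - 28881\right) + o = \left(\left(2752 + \left(-58\right)^{2} - -6206\right) - 28881\right) - 10562 = \left(\left(2752 + 3364 + 6206\right) - 28881\right) - 10562 = \left(12322 - 28881\right) - 10562 = -16559 - 10562 = -27121$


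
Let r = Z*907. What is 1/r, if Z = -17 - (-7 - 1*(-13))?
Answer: -1/20861 ≈ -4.7936e-5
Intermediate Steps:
Z = -23 (Z = -17 - (-7 + 13) = -17 - 1*6 = -17 - 6 = -23)
r = -20861 (r = -23*907 = -20861)
1/r = 1/(-20861) = -1/20861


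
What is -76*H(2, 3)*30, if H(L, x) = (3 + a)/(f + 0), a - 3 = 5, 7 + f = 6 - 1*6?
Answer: 25080/7 ≈ 3582.9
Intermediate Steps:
f = -7 (f = -7 + (6 - 1*6) = -7 + (6 - 6) = -7 + 0 = -7)
a = 8 (a = 3 + 5 = 8)
H(L, x) = -11/7 (H(L, x) = (3 + 8)/(-7 + 0) = 11/(-7) = 11*(-1/7) = -11/7)
-76*H(2, 3)*30 = -76*(-11/7)*30 = (836/7)*30 = 25080/7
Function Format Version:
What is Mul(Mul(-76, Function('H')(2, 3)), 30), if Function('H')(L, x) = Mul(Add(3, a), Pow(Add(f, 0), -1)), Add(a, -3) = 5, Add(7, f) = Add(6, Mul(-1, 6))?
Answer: Rational(25080, 7) ≈ 3582.9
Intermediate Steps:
f = -7 (f = Add(-7, Add(6, Mul(-1, 6))) = Add(-7, Add(6, -6)) = Add(-7, 0) = -7)
a = 8 (a = Add(3, 5) = 8)
Function('H')(L, x) = Rational(-11, 7) (Function('H')(L, x) = Mul(Add(3, 8), Pow(Add(-7, 0), -1)) = Mul(11, Pow(-7, -1)) = Mul(11, Rational(-1, 7)) = Rational(-11, 7))
Mul(Mul(-76, Function('H')(2, 3)), 30) = Mul(Mul(-76, Rational(-11, 7)), 30) = Mul(Rational(836, 7), 30) = Rational(25080, 7)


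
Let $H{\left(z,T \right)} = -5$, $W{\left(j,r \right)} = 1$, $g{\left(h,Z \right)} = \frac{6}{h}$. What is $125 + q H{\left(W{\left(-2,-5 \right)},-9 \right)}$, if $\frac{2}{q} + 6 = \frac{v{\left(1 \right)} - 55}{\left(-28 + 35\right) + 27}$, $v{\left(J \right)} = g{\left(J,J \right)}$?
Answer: $\frac{31965}{253} \approx 126.34$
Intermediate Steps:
$v{\left(J \right)} = \frac{6}{J}$
$q = - \frac{68}{253}$ ($q = \frac{2}{-6 + \frac{\frac{6}{1} - 55}{\left(-28 + 35\right) + 27}} = \frac{2}{-6 + \frac{6 \cdot 1 - 55}{7 + 27}} = \frac{2}{-6 + \frac{6 - 55}{34}} = \frac{2}{-6 - \frac{49}{34}} = \frac{2}{- \frac{253}{34}} = 2 \left(- \frac{34}{253}\right) = - \frac{68}{253} \approx -0.26877$)
$125 + q H{\left(W{\left(-2,-5 \right)},-9 \right)} = 125 - - \frac{340}{253} = 125 + \frac{340}{253} = \frac{31965}{253}$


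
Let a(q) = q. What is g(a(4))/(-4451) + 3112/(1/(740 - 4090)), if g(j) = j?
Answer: -46402565204/4451 ≈ -1.0425e+7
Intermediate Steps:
g(a(4))/(-4451) + 3112/(1/(740 - 4090)) = 4/(-4451) + 3112/(1/(740 - 4090)) = 4*(-1/4451) + 3112/(1/(-3350)) = -4/4451 + 3112/(-1/3350) = -4/4451 + 3112*(-3350) = -4/4451 - 10425200 = -46402565204/4451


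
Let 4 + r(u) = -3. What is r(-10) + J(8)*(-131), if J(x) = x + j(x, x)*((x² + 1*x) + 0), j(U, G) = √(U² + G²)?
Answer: -1055 - 75456*√2 ≈ -1.0777e+5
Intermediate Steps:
r(u) = -7 (r(u) = -4 - 3 = -7)
j(U, G) = √(G² + U²)
J(x) = x + √2*√(x²)*(x + x²) (J(x) = x + √(x² + x²)*((x² + 1*x) + 0) = x + √(2*x²)*((x² + x) + 0) = x + (√2*√(x²))*((x + x²) + 0) = x + (√2*√(x²))*(x + x²) = x + √2*√(x²)*(x + x²))
r(-10) + J(8)*(-131) = -7 + (8*(1 + √2*√(8²) + 8*√2*√(8²)))*(-131) = -7 + (8*(1 + √2*√64 + 8*√2*√64))*(-131) = -7 + (8*(1 + √2*8 + 8*√2*8))*(-131) = -7 + (8*(1 + 8*√2 + 64*√2))*(-131) = -7 + (8*(1 + 72*√2))*(-131) = -7 + (8 + 576*√2)*(-131) = -7 + (-1048 - 75456*√2) = -1055 - 75456*√2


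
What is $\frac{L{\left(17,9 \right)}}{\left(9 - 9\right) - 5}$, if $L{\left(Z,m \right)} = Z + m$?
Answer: $- \frac{26}{5} \approx -5.2$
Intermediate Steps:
$\frac{L{\left(17,9 \right)}}{\left(9 - 9\right) - 5} = \frac{17 + 9}{\left(9 - 9\right) - 5} = \frac{1}{0 - 5} \cdot 26 = \frac{1}{-5} \cdot 26 = \left(- \frac{1}{5}\right) 26 = - \frac{26}{5}$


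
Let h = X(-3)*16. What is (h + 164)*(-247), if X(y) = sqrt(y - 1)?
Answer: -40508 - 7904*I ≈ -40508.0 - 7904.0*I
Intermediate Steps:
X(y) = sqrt(-1 + y)
h = 32*I (h = sqrt(-1 - 3)*16 = sqrt(-4)*16 = (2*I)*16 = 32*I ≈ 32.0*I)
(h + 164)*(-247) = (32*I + 164)*(-247) = (164 + 32*I)*(-247) = -40508 - 7904*I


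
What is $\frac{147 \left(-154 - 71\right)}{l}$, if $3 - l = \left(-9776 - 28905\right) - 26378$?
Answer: $- \frac{33075}{65062} \approx -0.50836$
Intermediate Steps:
$l = 65062$ ($l = 3 - \left(\left(-9776 - 28905\right) - 26378\right) = 3 - \left(-38681 - 26378\right) = 3 - -65059 = 3 + 65059 = 65062$)
$\frac{147 \left(-154 - 71\right)}{l} = \frac{147 \left(-154 - 71\right)}{65062} = 147 \left(-154 - 71\right) \frac{1}{65062} = 147 \left(-225\right) \frac{1}{65062} = \left(-33075\right) \frac{1}{65062} = - \frac{33075}{65062}$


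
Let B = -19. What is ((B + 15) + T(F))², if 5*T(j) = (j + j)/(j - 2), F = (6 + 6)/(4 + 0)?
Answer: 196/25 ≈ 7.8400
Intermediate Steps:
F = 3 (F = 12/4 = 12*(¼) = 3)
T(j) = 2*j/(5*(-2 + j)) (T(j) = ((j + j)/(j - 2))/5 = ((2*j)/(-2 + j))/5 = (2*j/(-2 + j))/5 = 2*j/(5*(-2 + j)))
((B + 15) + T(F))² = ((-19 + 15) + (⅖)*3/(-2 + 3))² = (-4 + (⅖)*3/1)² = (-4 + (⅖)*3*1)² = (-4 + 6/5)² = (-14/5)² = 196/25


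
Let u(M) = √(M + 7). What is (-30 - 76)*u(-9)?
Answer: -106*I*√2 ≈ -149.91*I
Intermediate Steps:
u(M) = √(7 + M)
(-30 - 76)*u(-9) = (-30 - 76)*√(7 - 9) = -106*I*√2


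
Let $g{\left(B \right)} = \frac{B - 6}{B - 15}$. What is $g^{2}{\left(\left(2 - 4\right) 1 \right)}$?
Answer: $\frac{64}{289} \approx 0.22145$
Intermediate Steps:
$g{\left(B \right)} = \frac{-6 + B}{-15 + B}$
$g^{2}{\left(\left(2 - 4\right) 1 \right)} = \left(\frac{-6 + \left(2 - 4\right) 1}{-15 + \left(2 - 4\right) 1}\right)^{2} = \left(\frac{-6 - 2}{-15 - 2}\right)^{2} = \left(\frac{1}{-17} \left(-8\right)\right)^{2} = \left(\left(- \frac{1}{17}\right) \left(-8\right)\right)^{2} = \left(\frac{8}{17}\right)^{2} = \frac{64}{289}$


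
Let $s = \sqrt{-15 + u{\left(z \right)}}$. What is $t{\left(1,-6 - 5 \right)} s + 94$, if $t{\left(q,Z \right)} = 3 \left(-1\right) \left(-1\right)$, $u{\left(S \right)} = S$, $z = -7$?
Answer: $94 + 3 i \sqrt{22} \approx 94.0 + 14.071 i$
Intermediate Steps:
$s = i \sqrt{22}$ ($s = \sqrt{-15 - 7} = \sqrt{-22} = i \sqrt{22} \approx 4.6904 i$)
$t{\left(q,Z \right)} = 3$ ($t{\left(q,Z \right)} = \left(-3\right) \left(-1\right) = 3$)
$t{\left(1,-6 - 5 \right)} s + 94 = 3 i \sqrt{22} + 94 = 94 + 3 i \sqrt{22}$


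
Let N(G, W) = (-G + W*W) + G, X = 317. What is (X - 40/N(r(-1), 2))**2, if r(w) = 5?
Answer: 94249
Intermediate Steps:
N(G, W) = W**2 (N(G, W) = (-G + W**2) + G = (W**2 - G) + G = W**2)
(X - 40/N(r(-1), 2))**2 = (317 - 40/(2**2))**2 = (317 - 40/4)**2 = (317 - 40*1/4)**2 = (317 - 10)**2 = 307**2 = 94249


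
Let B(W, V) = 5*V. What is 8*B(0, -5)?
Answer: -200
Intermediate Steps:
8*B(0, -5) = 8*(5*(-5)) = 8*(-25) = -200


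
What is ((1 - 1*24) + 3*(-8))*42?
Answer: -1974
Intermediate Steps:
((1 - 1*24) + 3*(-8))*42 = ((1 - 24) - 24)*42 = (-23 - 24)*42 = -47*42 = -1974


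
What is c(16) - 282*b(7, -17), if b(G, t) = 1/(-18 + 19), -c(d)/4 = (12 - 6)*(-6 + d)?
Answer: -522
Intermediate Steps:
c(d) = 144 - 24*d (c(d) = -4*(12 - 6)*(-6 + d) = -24*(-6 + d) = -4*(-36 + 6*d) = 144 - 24*d)
b(G, t) = 1 (b(G, t) = 1/1 = 1)
c(16) - 282*b(7, -17) = (144 - 24*16) - 282*1 = (144 - 384) - 282 = -240 - 282 = -522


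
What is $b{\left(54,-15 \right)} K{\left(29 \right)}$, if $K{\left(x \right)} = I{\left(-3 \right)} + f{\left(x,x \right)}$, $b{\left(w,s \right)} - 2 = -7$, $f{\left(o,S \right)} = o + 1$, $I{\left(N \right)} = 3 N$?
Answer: $-105$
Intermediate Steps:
$f{\left(o,S \right)} = 1 + o$
$b{\left(w,s \right)} = -5$ ($b{\left(w,s \right)} = 2 - 7 = -5$)
$K{\left(x \right)} = -8 + x$ ($K{\left(x \right)} = 3 \left(-3\right) + \left(1 + x\right) = -9 + \left(1 + x\right) = -8 + x$)
$b{\left(54,-15 \right)} K{\left(29 \right)} = - 5 \left(-8 + 29\right) = \left(-5\right) 21 = -105$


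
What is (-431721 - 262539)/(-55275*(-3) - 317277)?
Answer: 2755/601 ≈ 4.5840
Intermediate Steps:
(-431721 - 262539)/(-55275*(-3) - 317277) = -694260/(165825 - 317277) = -694260/(-151452) = -694260*(-1/151452) = 2755/601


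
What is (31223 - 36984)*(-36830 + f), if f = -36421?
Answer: 421999011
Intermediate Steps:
(31223 - 36984)*(-36830 + f) = (31223 - 36984)*(-36830 - 36421) = -5761*(-73251) = 421999011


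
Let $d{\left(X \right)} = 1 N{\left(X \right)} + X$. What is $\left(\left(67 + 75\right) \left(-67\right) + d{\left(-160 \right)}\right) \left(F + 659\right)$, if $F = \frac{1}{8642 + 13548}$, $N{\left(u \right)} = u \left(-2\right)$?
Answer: $- \frac{68392757847}{11095} \approx -6.1643 \cdot 10^{6}$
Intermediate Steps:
$N{\left(u \right)} = - 2 u$
$F = \frac{1}{22190} \approx 4.5065 \cdot 10^{-5}$
$d{\left(X \right)} = - X$ ($d{\left(X \right)} = 1 \left(- 2 X\right) + X = - 2 X + X = - X$)
$\left(\left(67 + 75\right) \left(-67\right) + d{\left(-160 \right)}\right) \left(F + 659\right) = \left(\left(67 + 75\right) \left(-67\right) - -160\right) \left(\frac{1}{22190} + 659\right) = \left(142 \left(-67\right) + 160\right) \frac{14623211}{22190} = \left(-9514 + 160\right) \frac{14623211}{22190} = \left(-9354\right) \frac{14623211}{22190} = - \frac{68392757847}{11095}$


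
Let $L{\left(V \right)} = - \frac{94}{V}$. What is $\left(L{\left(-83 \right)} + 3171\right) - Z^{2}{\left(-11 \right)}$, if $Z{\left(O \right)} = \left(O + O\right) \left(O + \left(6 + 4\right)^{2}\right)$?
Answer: $- \frac{317939125}{83} \approx -3.8306 \cdot 10^{6}$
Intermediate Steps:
$Z{\left(O \right)} = 2 O \left(100 + O\right)$ ($Z{\left(O \right)} = 2 O \left(O + 10^{2}\right) = 2 O \left(O + 100\right) = 2 O \left(100 + O\right)$)
$\left(L{\left(-83 \right)} + 3171\right) - Z^{2}{\left(-11 \right)} = \left(- \frac{94}{-83} + 3171\right) - \left(2 \left(-11\right) \left(100 - 11\right)\right)^{2} = \left(\left(-94\right) \left(- \frac{1}{83}\right) + 3171\right) - \left(2 \left(-11\right) 89\right)^{2} = \left(\frac{94}{83} + 3171\right) - \left(-1958\right)^{2} = \frac{263287}{83} - 3833764 = - \frac{317939125}{83}$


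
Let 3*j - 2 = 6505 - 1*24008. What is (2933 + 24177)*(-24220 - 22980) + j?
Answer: -3838793501/3 ≈ -1.2796e+9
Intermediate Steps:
j = -17501/3 (j = ⅔ + (6505 - 1*24008)/3 = ⅔ + (6505 - 24008)/3 = ⅔ + (⅓)*(-17503) = ⅔ - 17503/3 = -17501/3 ≈ -5833.7)
(2933 + 24177)*(-24220 - 22980) + j = (2933 + 24177)*(-24220 - 22980) - 17501/3 = 27110*(-47200) - 17501/3 = -1279592000 - 17501/3 = -3838793501/3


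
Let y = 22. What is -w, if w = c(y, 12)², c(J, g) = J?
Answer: -484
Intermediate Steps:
w = 484 (w = 22² = 484)
-w = -1*484 = -484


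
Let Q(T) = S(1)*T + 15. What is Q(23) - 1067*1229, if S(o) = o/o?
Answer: -1311305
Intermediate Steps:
S(o) = 1
Q(T) = 15 + T (Q(T) = 1*T + 15 = T + 15 = 15 + T)
Q(23) - 1067*1229 = (15 + 23) - 1067*1229 = 38 - 1311343 = -1311305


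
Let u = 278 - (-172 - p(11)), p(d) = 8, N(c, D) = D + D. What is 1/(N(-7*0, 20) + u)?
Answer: 1/498 ≈ 0.0020080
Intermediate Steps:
N(c, D) = 2*D
u = 458 (u = 278 - (-172 - 1*8) = 278 - (-172 - 8) = 278 - 1*(-180) = 278 + 180 = 458)
1/(N(-7*0, 20) + u) = 1/(2*20 + 458) = 1/(40 + 458) = 1/498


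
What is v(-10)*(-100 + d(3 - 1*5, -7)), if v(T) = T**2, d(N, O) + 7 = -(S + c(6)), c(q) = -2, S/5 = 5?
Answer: -13000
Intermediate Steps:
S = 25 (S = 5*5 = 25)
d(N, O) = -30 (d(N, O) = -7 - (25 - 2) = -7 - 1*23 = -7 - 23 = -30)
v(-10)*(-100 + d(3 - 1*5, -7)) = (-10)**2*(-100 - 30) = 100*(-130) = -13000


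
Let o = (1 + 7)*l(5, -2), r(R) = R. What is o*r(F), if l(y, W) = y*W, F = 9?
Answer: -720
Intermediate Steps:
l(y, W) = W*y
o = -80 (o = (1 + 7)*(-2*5) = 8*(-10) = -80)
o*r(F) = -80*9 = -720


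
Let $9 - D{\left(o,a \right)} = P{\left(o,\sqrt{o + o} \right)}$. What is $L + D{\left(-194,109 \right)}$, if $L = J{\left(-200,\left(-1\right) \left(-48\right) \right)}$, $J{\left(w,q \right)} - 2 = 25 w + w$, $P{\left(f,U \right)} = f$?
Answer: $-4995$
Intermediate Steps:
$D{\left(o,a \right)} = 9 - o$
$J{\left(w,q \right)} = 2 + 26 w$ ($J{\left(w,q \right)} = 2 + \left(25 w + w\right) = 2 + 26 w$)
$L = -5198$ ($L = 2 + 26 \left(-200\right) = 2 - 5200 = -5198$)
$L + D{\left(-194,109 \right)} = -5198 + \left(9 - -194\right) = -5198 + \left(9 + 194\right) = -5198 + 203 = -4995$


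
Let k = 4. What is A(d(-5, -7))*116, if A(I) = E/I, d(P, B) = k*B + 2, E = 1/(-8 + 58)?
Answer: -29/325 ≈ -0.089231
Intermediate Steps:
E = 1/50 ≈ 0.020000
d(P, B) = 2 + 4*B (d(P, B) = 4*B + 2 = 2 + 4*B)
A(I) = 1/(50*I)
A(d(-5, -7))*116 = (1/(50*(2 + 4*(-7))))*116 = (1/(50*(2 - 28)))*116 = ((1/50)/(-26))*116 = ((1/50)*(-1/26))*116 = -1/1300*116 = -29/325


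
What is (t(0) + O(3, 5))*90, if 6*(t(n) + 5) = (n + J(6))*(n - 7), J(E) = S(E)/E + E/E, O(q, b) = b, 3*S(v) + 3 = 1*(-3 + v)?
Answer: -105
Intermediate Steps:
S(v) = -2 + v/3 (S(v) = -1 + (1*(-3 + v))/3 = -1 + (-3 + v)/3 = -1 + (-1 + v/3) = -2 + v/3)
J(E) = 1 + (-2 + E/3)/E (J(E) = (-2 + E/3)/E + E/E = (-2 + E/3)/E + 1 = 1 + (-2 + E/3)/E)
t(n) = -5 + (1 + n)*(-7 + n)/6 (t(n) = -5 + ((n + (4/3 - 2/6))*(n - 7))/6 = -5 + ((n + (4/3 - 2*⅙))*(-7 + n))/6 = -5 + ((n + (4/3 - ⅓))*(-7 + n))/6 = -5 + ((n + 1)*(-7 + n))/6 = -5 + ((1 + n)*(-7 + n))/6 = -5 + (1 + n)*(-7 + n)/6)
(t(0) + O(3, 5))*90 = ((-37/6 - 1*0 + (⅙)*0²) + 5)*90 = ((-37/6 + 0 + (⅙)*0) + 5)*90 = ((-37/6 + 0 + 0) + 5)*90 = (-37/6 + 5)*90 = -7/6*90 = -105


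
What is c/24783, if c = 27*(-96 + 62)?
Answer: -306/8261 ≈ -0.037042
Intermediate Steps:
c = -918 (c = 27*(-34) = -918)
c/24783 = -918/24783 = -918*1/24783 = -306/8261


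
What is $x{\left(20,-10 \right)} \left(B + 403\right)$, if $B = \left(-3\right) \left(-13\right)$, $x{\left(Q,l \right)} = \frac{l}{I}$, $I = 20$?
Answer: $-221$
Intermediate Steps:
$x{\left(Q,l \right)} = \frac{l}{20}$
$B = 39$
$x{\left(20,-10 \right)} \left(B + 403\right) = \frac{1}{20} \left(-10\right) \left(39 + 403\right) = \left(- \frac{1}{2}\right) 442 = -221$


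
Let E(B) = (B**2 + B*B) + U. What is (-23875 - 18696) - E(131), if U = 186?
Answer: -77079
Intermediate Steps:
E(B) = 186 + 2*B**2 (E(B) = (B**2 + B*B) + 186 = (B**2 + B**2) + 186 = 2*B**2 + 186 = 186 + 2*B**2)
(-23875 - 18696) - E(131) = (-23875 - 18696) - (186 + 2*131**2) = -42571 - (186 + 2*17161) = -42571 - (186 + 34322) = -42571 - 1*34508 = -42571 - 34508 = -77079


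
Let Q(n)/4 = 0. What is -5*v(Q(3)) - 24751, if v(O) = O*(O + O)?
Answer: -24751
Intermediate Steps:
Q(n) = 0 (Q(n) = 4*0 = 0)
v(O) = 2*O² (v(O) = O*(2*O) = 2*O²)
-5*v(Q(3)) - 24751 = -10*0² - 24751 = -10*0 - 24751 = -5*0 - 24751 = 0 - 24751 = -24751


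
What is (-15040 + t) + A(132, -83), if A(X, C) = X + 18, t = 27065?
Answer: 12175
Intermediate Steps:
A(X, C) = 18 + X
(-15040 + t) + A(132, -83) = (-15040 + 27065) + (18 + 132) = 12025 + 150 = 12175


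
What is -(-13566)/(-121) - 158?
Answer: -32684/121 ≈ -270.12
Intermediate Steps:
-(-13566)/(-121) - 158 = -(-13566)*(-1)/121 - 158 = -102*133/121 - 158 = -13566/121 - 158 = -32684/121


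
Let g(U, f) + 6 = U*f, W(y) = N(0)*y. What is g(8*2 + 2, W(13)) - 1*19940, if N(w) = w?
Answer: -19946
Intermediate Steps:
W(y) = 0 (W(y) = 0*y = 0)
g(U, f) = -6 + U*f
g(8*2 + 2, W(13)) - 1*19940 = (-6 + (8*2 + 2)*0) - 1*19940 = (-6 + (16 + 2)*0) - 19940 = (-6 + 18*0) - 19940 = (-6 + 0) - 19940 = -6 - 19940 = -19946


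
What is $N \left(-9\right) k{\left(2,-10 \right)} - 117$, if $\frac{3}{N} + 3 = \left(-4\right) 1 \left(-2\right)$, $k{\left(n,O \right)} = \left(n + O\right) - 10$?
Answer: $- \frac{99}{5} \approx -19.8$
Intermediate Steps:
$k{\left(n,O \right)} = -10 + O + n$ ($k{\left(n,O \right)} = \left(O + n\right) - 10 = -10 + O + n$)
$N = \frac{3}{5}$ ($N = \frac{3}{-3 + \left(-4\right) 1 \left(-2\right)} = \frac{3}{-3 - -8} = \frac{3}{-3 + 8} = \frac{3}{5} \approx 0.6$)
$N \left(-9\right) k{\left(2,-10 \right)} - 117 = \frac{3}{5} \left(-9\right) \left(-10 - 10 + 2\right) - 117 = \left(- \frac{27}{5}\right) \left(-18\right) - 117 = \frac{486}{5} - 117 = - \frac{99}{5}$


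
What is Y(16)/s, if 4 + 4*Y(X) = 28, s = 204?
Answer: 1/34 ≈ 0.029412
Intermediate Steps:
Y(X) = 6 (Y(X) = -1 + (1/4)*28 = -1 + 7 = 6)
Y(16)/s = 6/204 = 6*(1/204) = 1/34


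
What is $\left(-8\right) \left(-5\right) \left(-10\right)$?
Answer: $-400$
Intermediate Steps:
$\left(-8\right) \left(-5\right) \left(-10\right) = 40 \left(-10\right) = -400$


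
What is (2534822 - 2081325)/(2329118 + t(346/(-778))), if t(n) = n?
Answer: 176410333/906026729 ≈ 0.19471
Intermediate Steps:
(2534822 - 2081325)/(2329118 + t(346/(-778))) = (2534822 - 2081325)/(2329118 + 346/(-778)) = 453497/(2329118 + 346*(-1/778)) = 453497/(2329118 - 173/389) = 453497/(906026729/389) = 453497*(389/906026729) = 176410333/906026729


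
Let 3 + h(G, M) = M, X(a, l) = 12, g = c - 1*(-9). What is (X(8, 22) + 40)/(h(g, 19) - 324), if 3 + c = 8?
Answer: -13/77 ≈ -0.16883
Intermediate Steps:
c = 5 (c = -3 + 8 = 5)
g = 14 (g = 5 - 1*(-9) = 5 + 9 = 14)
h(G, M) = -3 + M
(X(8, 22) + 40)/(h(g, 19) - 324) = (12 + 40)/((-3 + 19) - 324) = 52/(16 - 324) = 52/(-308) = 52*(-1/308) = -13/77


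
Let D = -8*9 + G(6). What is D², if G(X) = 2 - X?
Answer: 5776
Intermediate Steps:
D = -76 (D = -8*9 + (2 - 1*6) = -72 + (2 - 6) = -72 - 4 = -76)
D² = (-76)² = 5776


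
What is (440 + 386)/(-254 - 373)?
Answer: -826/627 ≈ -1.3174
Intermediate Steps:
(440 + 386)/(-254 - 373) = 826/(-627) = 826*(-1/627) = -826/627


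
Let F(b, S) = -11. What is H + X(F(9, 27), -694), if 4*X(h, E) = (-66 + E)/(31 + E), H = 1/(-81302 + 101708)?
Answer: 430867/1503242 ≈ 0.28662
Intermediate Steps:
H = 1/20406 ≈ 4.9005e-5
X(h, E) = (-66 + E)/(4*(31 + E)) (X(h, E) = ((-66 + E)/(31 + E))/4 = (-66 + E)/(4*(31 + E)))
H + X(F(9, 27), -694) = 1/20406 + (-66 - 694)/(4*(31 - 694)) = 1/20406 + (¼)*(-760)/(-663) = 1/20406 + (¼)*(-1/663)*(-760) = 1/20406 + 190/663 = 430867/1503242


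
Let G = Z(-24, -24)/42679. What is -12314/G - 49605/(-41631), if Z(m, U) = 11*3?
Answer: -7293045786007/457941 ≈ -1.5926e+7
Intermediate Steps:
Z(m, U) = 33
G = 33/42679 ≈ 0.00077321
-12314/G - 49605/(-41631) = -12314/33/42679 - 49605/(-41631) = -12314*42679/33 - 49605*(-1/41631) = -525549206/33 + 16535/13877 = -7293045786007/457941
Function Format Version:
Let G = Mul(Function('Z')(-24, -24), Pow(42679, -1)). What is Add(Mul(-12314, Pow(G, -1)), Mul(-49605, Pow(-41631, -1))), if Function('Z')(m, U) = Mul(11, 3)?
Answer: Rational(-7293045786007, 457941) ≈ -1.5926e+7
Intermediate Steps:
Function('Z')(m, U) = 33
G = Rational(33, 42679) (G = Mul(33, Pow(42679, -1)) = Mul(33, Rational(1, 42679)) = Rational(33, 42679) ≈ 0.00077321)
Add(Mul(-12314, Pow(G, -1)), Mul(-49605, Pow(-41631, -1))) = Add(Mul(-12314, Pow(Rational(33, 42679), -1)), Mul(-49605, Pow(-41631, -1))) = Add(Mul(-12314, Rational(42679, 33)), Mul(-49605, Rational(-1, 41631))) = Add(Rational(-525549206, 33), Rational(16535, 13877)) = Rational(-7293045786007, 457941)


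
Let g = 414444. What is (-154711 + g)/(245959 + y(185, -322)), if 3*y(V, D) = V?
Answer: 779199/738062 ≈ 1.0557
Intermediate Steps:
y(V, D) = V/3
(-154711 + g)/(245959 + y(185, -322)) = (-154711 + 414444)/(245959 + (⅓)*185) = 259733/(245959 + 185/3) = 259733/(738062/3) = 259733*(3/738062) = 779199/738062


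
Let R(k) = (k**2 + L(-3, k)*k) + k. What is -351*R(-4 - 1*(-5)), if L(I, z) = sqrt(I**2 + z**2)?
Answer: -702 - 351*sqrt(10) ≈ -1812.0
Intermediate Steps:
R(k) = k + k**2 + k*sqrt(9 + k**2) (R(k) = (k**2 + sqrt((-3)**2 + k**2)*k) + k = (k**2 + sqrt(9 + k**2)*k) + k = (k**2 + k*sqrt(9 + k**2)) + k = k + k**2 + k*sqrt(9 + k**2))
-351*R(-4 - 1*(-5)) = -351*(-4 - 1*(-5))*(1 + (-4 - 1*(-5)) + sqrt(9 + (-4 - 1*(-5))**2)) = -351*(-4 + 5)*(1 + (-4 + 5) + sqrt(9 + (-4 + 5)**2)) = -351*(1 + 1 + sqrt(9 + 1**2)) = -351*(1 + 1 + sqrt(9 + 1)) = -351*(1 + 1 + sqrt(10)) = -351*(2 + sqrt(10)) = -702 - 351*sqrt(10)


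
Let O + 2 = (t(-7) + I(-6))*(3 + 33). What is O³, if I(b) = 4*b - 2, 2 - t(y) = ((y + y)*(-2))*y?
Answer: 237176659000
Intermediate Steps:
t(y) = 2 + 4*y² (t(y) = 2 - (y + y)*(-2)*y = 2 - (2*y)*(-2)*y = 2 - (-4*y)*y = 2 - (-4)*y² = 2 + 4*y²)
I(b) = -2 + 4*b
O = 6190 (O = -2 + ((2 + 4*(-7)²) + (-2 + 4*(-6)))*(3 + 33) = -2 + ((2 + 4*49) + (-2 - 24))*36 = -2 + ((2 + 196) - 26)*36 = -2 + (198 - 26)*36 = -2 + 172*36 = -2 + 6192 = 6190)
O³ = 6190³ = 237176659000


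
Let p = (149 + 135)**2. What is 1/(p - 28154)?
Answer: 1/52502 ≈ 1.9047e-5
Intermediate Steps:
p = 80656 (p = 284**2 = 80656)
1/(p - 28154) = 1/(80656 - 28154) = 1/52502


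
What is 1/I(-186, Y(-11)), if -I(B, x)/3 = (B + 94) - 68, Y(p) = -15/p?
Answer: 1/480 ≈ 0.0020833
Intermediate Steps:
I(B, x) = -78 - 3*B (I(B, x) = -3*((B + 94) - 68) = -3*((94 + B) - 68) = -3*(26 + B) = -78 - 3*B)
1/I(-186, Y(-11)) = 1/(-78 - 3*(-186)) = 1/(-78 + 558) = 1/480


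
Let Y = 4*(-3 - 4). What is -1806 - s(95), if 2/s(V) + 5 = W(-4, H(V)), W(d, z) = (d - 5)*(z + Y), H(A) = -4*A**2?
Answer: -587215484/325147 ≈ -1806.0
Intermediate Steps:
Y = -28 (Y = 4*(-7) = -28)
W(d, z) = (-28 + z)*(-5 + d) (W(d, z) = (d - 5)*(z - 28) = (-5 + d)*(-28 + z) = (-28 + z)*(-5 + d))
s(V) = 2/(247 + 36*V**2) (s(V) = 2/(-5 + (140 - 28*(-4) - (-20)*V**2 - (-16)*V**2)) = 2/(-5 + (140 + 112 + 20*V**2 + 16*V**2)) = 2/(-5 + (252 + 36*V**2)) = 2/(247 + 36*V**2))
-1806 - s(95) = -1806 - 2/(247 + 36*95**2) = -1806 - 2/(247 + 36*9025) = -1806 - 2/(247 + 324900) = -1806 - 2/325147 = -587215484/325147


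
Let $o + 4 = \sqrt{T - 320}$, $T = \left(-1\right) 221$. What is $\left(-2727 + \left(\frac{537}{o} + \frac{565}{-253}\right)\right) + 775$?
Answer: $- \frac{275935941}{140921} - \frac{537 i \sqrt{541}}{557} \approx -1958.1 - 22.424 i$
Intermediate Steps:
$T = -221$
$o = -4 + i \sqrt{541}$ ($o = -4 + \sqrt{-221 - 320} = -4 + \sqrt{-541} = -4 + i \sqrt{541} \approx -4.0 + 23.259 i$)
$\left(-2727 + \left(\frac{537}{o} + \frac{565}{-253}\right)\right) + 775 = \left(-2727 + \left(\frac{537}{-4 + i \sqrt{541}} + \frac{565}{-253}\right)\right) + 775 = \left(-2727 + \left(\frac{537}{-4 + i \sqrt{541}} + 565 \left(- \frac{1}{253}\right)\right)\right) + 775 = \left(-2727 - \left(\frac{565}{253} - \frac{537}{-4 + i \sqrt{541}}\right)\right) + 775 = \left(- \frac{690496}{253} + \frac{537}{-4 + i \sqrt{541}}\right) + 775 = - \frac{494421}{253} + \frac{537}{-4 + i \sqrt{541}}$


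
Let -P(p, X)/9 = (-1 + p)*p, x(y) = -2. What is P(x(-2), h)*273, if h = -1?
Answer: -14742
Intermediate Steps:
P(p, X) = -9*p*(-1 + p) (P(p, X) = -9*(-1 + p)*p = -9*p*(-1 + p))
P(x(-2), h)*273 = (9*(-2)*(1 - 1*(-2)))*273 = (9*(-2)*(1 + 2))*273 = (9*(-2)*3)*273 = -54*273 = -14742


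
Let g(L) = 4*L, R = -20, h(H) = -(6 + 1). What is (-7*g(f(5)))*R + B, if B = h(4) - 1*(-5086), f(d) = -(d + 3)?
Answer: 599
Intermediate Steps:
h(H) = -7 (h(H) = -1*7 = -7)
f(d) = -3 - d (f(d) = -(3 + d) = -3 - d)
B = 5079 (B = -7 - 1*(-5086) = -7 + 5086 = 5079)
(-7*g(f(5)))*R + B = -28*(-3 - 1*5)*(-20) + 5079 = -28*(-3 - 5)*(-20) + 5079 = -28*(-8)*(-20) + 5079 = -7*(-32)*(-20) + 5079 = 224*(-20) + 5079 = -4480 + 5079 = 599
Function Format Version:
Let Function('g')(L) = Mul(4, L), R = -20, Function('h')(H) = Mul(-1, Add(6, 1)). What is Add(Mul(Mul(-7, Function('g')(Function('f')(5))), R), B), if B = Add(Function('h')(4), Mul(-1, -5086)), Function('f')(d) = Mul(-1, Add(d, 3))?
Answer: 599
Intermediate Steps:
Function('h')(H) = -7 (Function('h')(H) = Mul(-1, 7) = -7)
Function('f')(d) = Add(-3, Mul(-1, d)) (Function('f')(d) = Mul(-1, Add(3, d)) = Add(-3, Mul(-1, d)))
B = 5079 (B = Add(-7, Mul(-1, -5086)) = Add(-7, 5086) = 5079)
Add(Mul(Mul(-7, Function('g')(Function('f')(5))), R), B) = Add(Mul(Mul(-7, Mul(4, Add(-3, Mul(-1, 5)))), -20), 5079) = Add(Mul(Mul(-7, Mul(4, Add(-3, -5))), -20), 5079) = Add(Mul(Mul(-7, Mul(4, -8)), -20), 5079) = Add(Mul(Mul(-7, -32), -20), 5079) = Add(Mul(224, -20), 5079) = Add(-4480, 5079) = 599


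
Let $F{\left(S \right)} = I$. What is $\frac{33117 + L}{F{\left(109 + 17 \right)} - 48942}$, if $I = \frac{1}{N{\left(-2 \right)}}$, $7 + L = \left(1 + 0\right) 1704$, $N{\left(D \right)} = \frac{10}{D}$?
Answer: $- \frac{174070}{244711} \approx -0.71133$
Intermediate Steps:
$L = 1697$ ($L = -7 + \left(1 + 0\right) 1704 = -7 + 1 \cdot 1704 = -7 + 1704 = 1697$)
$I = - \frac{1}{5}$ ($I = \frac{1}{10 \frac{1}{-2}} = \frac{1}{10 \left(- \frac{1}{2}\right)} = \frac{1}{-5} = - \frac{1}{5} \approx -0.2$)
$F{\left(S \right)} = - \frac{1}{5}$
$\frac{33117 + L}{F{\left(109 + 17 \right)} - 48942} = \frac{33117 + 1697}{- \frac{1}{5} - 48942} = \frac{34814}{- \frac{244711}{5}} = 34814 \left(- \frac{5}{244711}\right) = - \frac{174070}{244711}$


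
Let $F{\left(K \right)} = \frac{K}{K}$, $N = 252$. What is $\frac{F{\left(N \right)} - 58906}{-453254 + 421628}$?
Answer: $\frac{935}{502} \approx 1.8625$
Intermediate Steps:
$F{\left(K \right)} = 1$
$\frac{F{\left(N \right)} - 58906}{-453254 + 421628} = \frac{1 - 58906}{-453254 + 421628} = \frac{1 + \left(-186331 + 127425\right)}{-31626} = \left(1 - 58906\right) \left(- \frac{1}{31626}\right) = \left(-58905\right) \left(- \frac{1}{31626}\right) = \frac{935}{502}$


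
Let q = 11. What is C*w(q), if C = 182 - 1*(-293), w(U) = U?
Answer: 5225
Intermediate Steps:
C = 475 (C = 182 + 293 = 475)
C*w(q) = 475*11 = 5225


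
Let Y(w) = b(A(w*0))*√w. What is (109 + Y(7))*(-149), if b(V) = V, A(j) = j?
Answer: -16241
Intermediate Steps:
Y(w) = 0 (Y(w) = (w*0)*√w = 0*√w = 0)
(109 + Y(7))*(-149) = (109 + 0)*(-149) = 109*(-149) = -16241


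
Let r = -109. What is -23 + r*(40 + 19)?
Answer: -6454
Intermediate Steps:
-23 + r*(40 + 19) = -23 - 109*(40 + 19) = -23 - 109*59 = -23 - 6431 = -6454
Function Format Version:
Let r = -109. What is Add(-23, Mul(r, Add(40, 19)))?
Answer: -6454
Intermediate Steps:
Add(-23, Mul(r, Add(40, 19))) = Add(-23, Mul(-109, Add(40, 19))) = Add(-23, Mul(-109, 59)) = Add(-23, -6431) = -6454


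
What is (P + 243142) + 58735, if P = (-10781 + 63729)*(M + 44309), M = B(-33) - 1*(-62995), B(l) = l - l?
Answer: 5681834069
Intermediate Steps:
B(l) = 0
M = 62995 (M = 0 - 1*(-62995) = 0 + 62995 = 62995)
P = 5681532192 (P = (-10781 + 63729)*(62995 + 44309) = 52948*107304 = 5681532192)
(P + 243142) + 58735 = (5681532192 + 243142) + 58735 = 5681775334 + 58735 = 5681834069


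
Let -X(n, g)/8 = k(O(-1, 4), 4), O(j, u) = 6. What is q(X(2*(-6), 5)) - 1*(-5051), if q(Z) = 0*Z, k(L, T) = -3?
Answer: 5051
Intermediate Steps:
X(n, g) = 24 (X(n, g) = -8*(-3) = 24)
q(Z) = 0
q(X(2*(-6), 5)) - 1*(-5051) = 0 - 1*(-5051) = 0 + 5051 = 5051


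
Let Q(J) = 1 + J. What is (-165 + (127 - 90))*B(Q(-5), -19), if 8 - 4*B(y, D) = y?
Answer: -384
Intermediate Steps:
B(y, D) = 2 - y/4
(-165 + (127 - 90))*B(Q(-5), -19) = (-165 + (127 - 90))*(2 - (1 - 5)/4) = (-165 + 37)*(2 - ¼*(-4)) = -128*(2 + 1) = -128*3 = -384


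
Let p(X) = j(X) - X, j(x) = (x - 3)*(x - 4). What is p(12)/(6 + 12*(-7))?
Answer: -10/13 ≈ -0.76923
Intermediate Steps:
j(x) = (-4 + x)*(-3 + x) (j(x) = (-3 + x)*(-4 + x) = (-4 + x)*(-3 + x))
p(X) = 12 + X² - 8*X (p(X) = (12 + X² - 7*X) - X = 12 + X² - 8*X)
p(12)/(6 + 12*(-7)) = (12 + 12² - 8*12)/(6 + 12*(-7)) = (12 + 144 - 96)/(6 - 84) = 60/(-78) = 60*(-1/78) = -10/13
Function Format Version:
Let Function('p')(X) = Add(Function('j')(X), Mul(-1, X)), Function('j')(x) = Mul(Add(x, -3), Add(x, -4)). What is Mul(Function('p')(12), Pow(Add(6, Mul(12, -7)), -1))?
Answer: Rational(-10, 13) ≈ -0.76923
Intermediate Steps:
Function('j')(x) = Mul(Add(-4, x), Add(-3, x)) (Function('j')(x) = Mul(Add(-3, x), Add(-4, x)) = Mul(Add(-4, x), Add(-3, x)))
Function('p')(X) = Add(12, Pow(X, 2), Mul(-8, X)) (Function('p')(X) = Add(Add(12, Pow(X, 2), Mul(-7, X)), Mul(-1, X)) = Add(12, Pow(X, 2), Mul(-8, X)))
Mul(Function('p')(12), Pow(Add(6, Mul(12, -7)), -1)) = Mul(Add(12, Pow(12, 2), Mul(-8, 12)), Pow(Add(6, Mul(12, -7)), -1)) = Mul(Add(12, 144, -96), Pow(Add(6, -84), -1)) = Mul(60, Pow(-78, -1)) = Mul(60, Rational(-1, 78)) = Rational(-10, 13)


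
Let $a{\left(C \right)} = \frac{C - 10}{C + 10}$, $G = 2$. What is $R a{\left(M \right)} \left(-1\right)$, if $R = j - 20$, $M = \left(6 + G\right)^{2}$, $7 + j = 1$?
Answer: $\frac{702}{37} \approx 18.973$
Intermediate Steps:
$j = -6$ ($j = -7 + 1 = -6$)
$M = 64$ ($M = \left(6 + 2\right)^{2} = 8^{2} = 64$)
$a{\left(C \right)} = \frac{-10 + C}{10 + C}$
$R = -26$ ($R = -6 - 20 = -26$)
$R a{\left(M \right)} \left(-1\right) = - 26 \frac{-10 + 64}{10 + 64} \left(-1\right) = - 26 \cdot \frac{1}{74} \cdot 54 \left(-1\right) = \left(-26\right) \frac{27}{37} \left(-1\right) = \left(- \frac{702}{37}\right) \left(-1\right) = \frac{702}{37}$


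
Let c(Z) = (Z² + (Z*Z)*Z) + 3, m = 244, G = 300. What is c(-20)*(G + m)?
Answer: -4132768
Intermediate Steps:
c(Z) = 3 + Z² + Z³ (c(Z) = (Z² + Z²*Z) + 3 = (Z² + Z³) + 3 = 3 + Z² + Z³)
c(-20)*(G + m) = (3 + (-20)² + (-20)³)*(300 + 244) = (3 + 400 - 8000)*544 = -7597*544 = -4132768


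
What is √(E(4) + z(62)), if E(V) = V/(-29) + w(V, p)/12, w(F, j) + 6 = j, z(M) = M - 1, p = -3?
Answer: √202217/58 ≈ 7.7532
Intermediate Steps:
z(M) = -1 + M
w(F, j) = -6 + j
E(V) = -¾ - V/29 (E(V) = V/(-29) + (-6 - 3)/12 = V*(-1/29) - 9*1/12 = -V/29 - ¾ = -¾ - V/29)
√(E(4) + z(62)) = √((-¾ - 1/29*4) + (-1 + 62)) = √((-¾ - 4/29) + 61) = √(-103/116 + 61) = √(6973/116) = √202217/58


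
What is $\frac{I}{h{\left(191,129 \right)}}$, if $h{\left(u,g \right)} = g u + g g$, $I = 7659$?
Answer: $\frac{2553}{13760} \approx 0.18554$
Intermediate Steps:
$h{\left(u,g \right)} = g^{2} + g u$ ($h{\left(u,g \right)} = g u + g^{2} = g^{2} + g u$)
$\frac{I}{h{\left(191,129 \right)}} = \frac{7659}{129 \left(129 + 191\right)} = \frac{7659}{129 \cdot 320} = \frac{7659}{41280} = 7659 \cdot \frac{1}{41280} = \frac{2553}{13760}$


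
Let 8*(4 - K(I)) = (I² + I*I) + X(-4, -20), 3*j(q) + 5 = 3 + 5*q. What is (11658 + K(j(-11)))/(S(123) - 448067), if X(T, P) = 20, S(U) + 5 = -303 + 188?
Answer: -46277/1792748 ≈ -0.025813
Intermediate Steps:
S(U) = -120 (S(U) = -5 + (-303 + 188) = -5 - 115 = -120)
j(q) = -⅔ + 5*q/3 (j(q) = -5/3 + (3 + 5*q)/3 = -5/3 + (1 + 5*q/3) = -⅔ + 5*q/3)
K(I) = 3/2 - I²/4 (K(I) = 4 - ((I² + I*I) + 20)/8 = 4 - ((I² + I²) + 20)/8 = 4 - (2*I² + 20)/8 = 4 - (20 + 2*I²)/8 = 4 + (-5/2 - I²/4) = 3/2 - I²/4)
(11658 + K(j(-11)))/(S(123) - 448067) = (11658 + (3/2 - (-⅔ + (5/3)*(-11))²/4))/(-120 - 448067) = (11658 + (3/2 - (-⅔ - 55/3)²/4))/(-448187) = (11658 + (3/2 - ¼*(-19)²))*(-1/448187) = (11658 + (3/2 - ¼*361))*(-1/448187) = (11658 + (3/2 - 361/4))*(-1/448187) = (11658 - 355/4)*(-1/448187) = (46277/4)*(-1/448187) = -46277/1792748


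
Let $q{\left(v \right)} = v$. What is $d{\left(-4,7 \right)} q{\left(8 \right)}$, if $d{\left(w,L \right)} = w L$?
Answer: $-224$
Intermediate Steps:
$d{\left(w,L \right)} = L w$
$d{\left(-4,7 \right)} q{\left(8 \right)} = 7 \left(-4\right) 8 = \left(-28\right) 8 = -224$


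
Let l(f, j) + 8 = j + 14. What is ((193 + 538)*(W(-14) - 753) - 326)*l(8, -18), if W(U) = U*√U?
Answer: 6609228 + 122808*I*√14 ≈ 6.6092e+6 + 4.5951e+5*I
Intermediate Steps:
W(U) = U^(3/2)
l(f, j) = 6 + j (l(f, j) = -8 + (j + 14) = -8 + (14 + j) = 6 + j)
((193 + 538)*(W(-14) - 753) - 326)*l(8, -18) = ((193 + 538)*((-14)^(3/2) - 753) - 326)*(6 - 18) = (731*(-14*I*√14 - 753) - 326)*(-12) = (731*(-753 - 14*I*√14) - 326)*(-12) = ((-550443 - 10234*I*√14) - 326)*(-12) = (-550769 - 10234*I*√14)*(-12) = 6609228 + 122808*I*√14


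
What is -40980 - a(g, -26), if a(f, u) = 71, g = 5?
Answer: -41051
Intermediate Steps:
-40980 - a(g, -26) = -40980 - 1*71 = -40980 - 71 = -41051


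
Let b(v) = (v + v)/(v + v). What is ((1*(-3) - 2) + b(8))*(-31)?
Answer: 124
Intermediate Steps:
b(v) = 1 (b(v) = (2*v)/((2*v)) = (2*v)*(1/(2*v)) = 1)
((1*(-3) - 2) + b(8))*(-31) = ((1*(-3) - 2) + 1)*(-31) = ((-3 - 2) + 1)*(-31) = (-5 + 1)*(-31) = -4*(-31) = 124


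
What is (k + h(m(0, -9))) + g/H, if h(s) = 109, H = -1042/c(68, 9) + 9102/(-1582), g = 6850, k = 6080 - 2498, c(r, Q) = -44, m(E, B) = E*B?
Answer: 1270755099/311989 ≈ 4073.1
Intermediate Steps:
m(E, B) = B*E
k = 3582
H = 311989/17402 (H = -1042/(-44) + 9102/(-1582) = -1042*(-1/44) + 9102*(-1/1582) = 521/22 - 4551/791 = 311989/17402 ≈ 17.928)
(k + h(m(0, -9))) + g/H = (3582 + 109) + 6850/(311989/17402) = 3691 + 6850*(17402/311989) = 3691 + 119203700/311989 = 1270755099/311989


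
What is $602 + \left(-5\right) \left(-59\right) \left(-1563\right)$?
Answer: $-460483$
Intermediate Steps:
$602 + \left(-5\right) \left(-59\right) \left(-1563\right) = 602 + 295 \left(-1563\right) = 602 - 461085 = -460483$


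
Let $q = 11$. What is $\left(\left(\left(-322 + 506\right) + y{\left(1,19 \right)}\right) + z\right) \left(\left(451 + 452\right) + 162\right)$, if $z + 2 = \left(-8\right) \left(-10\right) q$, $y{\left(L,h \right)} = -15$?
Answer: $1115055$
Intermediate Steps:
$z = 878$ ($z = -2 + \left(-8\right) \left(-10\right) 11 = -2 + 80 \cdot 11 = -2 + 880 = 878$)
$\left(\left(\left(-322 + 506\right) + y{\left(1,19 \right)}\right) + z\right) \left(\left(451 + 452\right) + 162\right) = \left(\left(\left(-322 + 506\right) - 15\right) + 878\right) \left(\left(451 + 452\right) + 162\right) = \left(\left(184 - 15\right) + 878\right) \left(903 + 162\right) = \left(169 + 878\right) 1065 = 1047 \cdot 1065 = 1115055$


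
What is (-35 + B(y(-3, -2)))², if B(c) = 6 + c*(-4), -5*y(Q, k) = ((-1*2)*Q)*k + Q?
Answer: 1681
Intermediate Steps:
y(Q, k) = -Q/5 + 2*Q*k/5 (y(Q, k) = -(((-1*2)*Q)*k + Q)/5 = -((-2*Q)*k + Q)/5 = -(-2*Q*k + Q)/5 = -(Q - 2*Q*k)/5 = -Q/5 + 2*Q*k/5)
B(c) = 6 - 4*c
(-35 + B(y(-3, -2)))² = (-35 + (6 - 4*(-3)*(-1 + 2*(-2))/5))² = (-35 + (6 - 4*(-3)*(-1 - 4)/5))² = (-35 + (6 - 4*(-3)*(-5)/5))² = (-35 + (6 - 4*3))² = (-35 + (6 - 12))² = (-35 - 6)² = (-41)² = 1681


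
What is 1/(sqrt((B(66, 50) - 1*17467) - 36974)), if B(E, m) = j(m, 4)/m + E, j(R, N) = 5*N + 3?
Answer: -5*I*sqrt(5437454)/2718727 ≈ -0.0042885*I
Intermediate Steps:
j(R, N) = 3 + 5*N
B(E, m) = E + 23/m (B(E, m) = (3 + 5*4)/m + E = (3 + 20)/m + E = 23/m + E = E + 23/m)
1/(sqrt((B(66, 50) - 1*17467) - 36974)) = 1/(sqrt(((66 + 23/50) - 1*17467) - 36974)) = 1/(sqrt(((66 + 23*(1/50)) - 17467) - 36974)) = 1/(sqrt(((66 + 23/50) - 17467) - 36974)) = 1/(sqrt((3323/50 - 17467) - 36974)) = 1/(sqrt(-870027/50 - 36974)) = 1/(sqrt(-2718727/50)) = 1/(I*sqrt(5437454)/10) = -5*I*sqrt(5437454)/2718727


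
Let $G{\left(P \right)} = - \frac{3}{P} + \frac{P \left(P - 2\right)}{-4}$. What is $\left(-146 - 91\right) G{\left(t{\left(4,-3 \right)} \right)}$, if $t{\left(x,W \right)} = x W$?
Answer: $\frac{39579}{4} \approx 9894.8$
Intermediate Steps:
$t{\left(x,W \right)} = W x$
$G{\left(P \right)} = - \frac{3}{P} - \frac{P \left(-2 + P\right)}{4}$ ($G{\left(P \right)} = - \frac{3}{P} + P \left(-2 + P\right) \left(- \frac{1}{4}\right) = - \frac{3}{P} - \frac{P \left(-2 + P\right)}{4}$)
$\left(-146 - 91\right) G{\left(t{\left(4,-3 \right)} \right)} = \left(-146 - 91\right) \frac{-12 + \left(\left(-3\right) 4\right)^{2} \left(2 - \left(-3\right) 4\right)}{4 \left(\left(-3\right) 4\right)} = - 237 \frac{-12 + \left(-12\right)^{2} \left(2 - -12\right)}{4 \left(-12\right)} = - 237 \cdot \frac{1}{4} \left(- \frac{1}{12}\right) \left(-12 + 144 \left(2 + 12\right)\right) = - 237 \cdot \frac{1}{4} \left(- \frac{1}{12}\right) \left(-12 + 144 \cdot 14\right) = - 237 \cdot \frac{1}{4} \left(- \frac{1}{12}\right) \left(-12 + 2016\right) = - 237 \cdot \frac{1}{4} \left(- \frac{1}{12}\right) 2004 = \left(-237\right) \left(- \frac{167}{4}\right) = \frac{39579}{4}$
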